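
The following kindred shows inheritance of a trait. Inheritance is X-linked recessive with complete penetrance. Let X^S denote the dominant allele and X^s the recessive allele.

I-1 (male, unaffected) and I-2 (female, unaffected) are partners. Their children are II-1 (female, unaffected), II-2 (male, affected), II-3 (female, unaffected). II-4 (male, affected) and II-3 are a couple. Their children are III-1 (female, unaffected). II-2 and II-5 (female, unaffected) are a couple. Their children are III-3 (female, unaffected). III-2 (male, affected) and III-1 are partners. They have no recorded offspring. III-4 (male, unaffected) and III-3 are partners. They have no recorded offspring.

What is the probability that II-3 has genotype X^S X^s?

I-1 is unaffected, so I-1 is X^S Y.
I-2 is unaffected so carries S and passed s to II-2 (X^s Y), so I-2 is X^S X^s.
Their cross gives offspring ratios 1/2 X^S X^S : 1/2 X^S X^s. Conditioning on II-3 being unaffected, P(X^S X^s) = 1/2 / 1 = 1/2 before taking II-3's own offspring into account.
II-4 is affected, so II-4 is X^s Y.
Now use II-3's offspring. Probability of each recorded status — unaffected daughter III-1: 1/2 if II-3 is X^S X^s, 1 if X^S X^S.
Bayes: P(X^S X^s) = 1/2·1/2 / (1/2·1/2 + 1/2·1) = 1/3.

1/3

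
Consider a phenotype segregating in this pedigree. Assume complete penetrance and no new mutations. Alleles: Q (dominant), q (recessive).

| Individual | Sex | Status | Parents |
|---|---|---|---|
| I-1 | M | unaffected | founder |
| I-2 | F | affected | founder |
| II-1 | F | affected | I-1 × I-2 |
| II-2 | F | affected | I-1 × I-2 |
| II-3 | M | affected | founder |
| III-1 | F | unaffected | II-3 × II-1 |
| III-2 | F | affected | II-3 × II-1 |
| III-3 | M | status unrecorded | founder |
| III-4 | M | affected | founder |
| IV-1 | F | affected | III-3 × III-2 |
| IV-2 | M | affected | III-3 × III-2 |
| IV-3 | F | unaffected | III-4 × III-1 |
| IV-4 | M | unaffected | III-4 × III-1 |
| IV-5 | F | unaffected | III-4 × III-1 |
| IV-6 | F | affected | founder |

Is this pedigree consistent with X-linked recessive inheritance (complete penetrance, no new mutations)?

Under X-linked recessive, II-1 (affected, female) cannot arise from I-1 (unaffected) × I-2 (affected).

No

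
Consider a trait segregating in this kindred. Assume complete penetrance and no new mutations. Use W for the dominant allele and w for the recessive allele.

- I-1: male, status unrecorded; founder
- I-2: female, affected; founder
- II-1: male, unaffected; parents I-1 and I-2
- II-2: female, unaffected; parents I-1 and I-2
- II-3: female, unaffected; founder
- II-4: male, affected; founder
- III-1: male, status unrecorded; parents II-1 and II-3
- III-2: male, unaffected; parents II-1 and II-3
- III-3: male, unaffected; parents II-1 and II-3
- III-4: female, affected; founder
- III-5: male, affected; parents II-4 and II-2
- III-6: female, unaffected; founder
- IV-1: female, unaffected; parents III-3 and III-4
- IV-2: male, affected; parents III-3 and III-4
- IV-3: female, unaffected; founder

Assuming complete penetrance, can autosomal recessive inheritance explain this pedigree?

Yes

A consistent assignment under autosomal recessive exists: I-1 WW, I-2 ww, II-1 Ww, II-2 Ww, II-3 WW, II-4 ww, III-1 WW, III-2 WW, III-3 Ww, III-4 ww, III-5 ww, III-6 WW, IV-1 Ww, IV-2 ww, IV-3 WW.
In this assignment every recorded phenotype matches its genotype and every non-founder's genotype is obtainable from its parents' genotypes, so the pedigree is consistent.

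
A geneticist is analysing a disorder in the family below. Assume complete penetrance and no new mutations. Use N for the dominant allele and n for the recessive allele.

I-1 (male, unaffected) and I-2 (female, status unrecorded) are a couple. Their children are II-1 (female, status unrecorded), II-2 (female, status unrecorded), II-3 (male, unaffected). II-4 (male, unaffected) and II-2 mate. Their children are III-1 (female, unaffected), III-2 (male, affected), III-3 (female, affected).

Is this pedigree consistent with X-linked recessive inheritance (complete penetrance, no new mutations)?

Under X-linked recessive, III-3 (affected, female) cannot arise from II-4 (unaffected) × II-2 (unrecorded).

No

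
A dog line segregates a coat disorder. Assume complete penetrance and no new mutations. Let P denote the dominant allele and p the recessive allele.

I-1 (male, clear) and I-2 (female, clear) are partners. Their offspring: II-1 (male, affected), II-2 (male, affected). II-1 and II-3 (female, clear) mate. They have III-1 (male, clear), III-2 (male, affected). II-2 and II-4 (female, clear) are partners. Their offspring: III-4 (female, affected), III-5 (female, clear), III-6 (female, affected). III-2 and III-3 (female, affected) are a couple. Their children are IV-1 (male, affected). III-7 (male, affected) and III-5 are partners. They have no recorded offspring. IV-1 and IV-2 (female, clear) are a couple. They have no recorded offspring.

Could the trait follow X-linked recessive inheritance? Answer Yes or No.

Yes

A consistent assignment under X-linked recessive exists: I-1 X^P Y, I-2 X^P X^p, II-1 X^p Y, II-2 X^p Y, II-3 X^P X^p, II-4 X^P X^p, III-1 X^P Y, III-2 X^p Y, III-3 X^p X^p, III-4 X^p X^p, III-5 X^P X^p, III-6 X^p X^p, III-7 X^p Y, IV-1 X^p Y, IV-2 X^P X^P.
In this assignment every recorded phenotype matches its genotype and every non-founder's genotype is obtainable from its parents' genotypes, so the pedigree is consistent.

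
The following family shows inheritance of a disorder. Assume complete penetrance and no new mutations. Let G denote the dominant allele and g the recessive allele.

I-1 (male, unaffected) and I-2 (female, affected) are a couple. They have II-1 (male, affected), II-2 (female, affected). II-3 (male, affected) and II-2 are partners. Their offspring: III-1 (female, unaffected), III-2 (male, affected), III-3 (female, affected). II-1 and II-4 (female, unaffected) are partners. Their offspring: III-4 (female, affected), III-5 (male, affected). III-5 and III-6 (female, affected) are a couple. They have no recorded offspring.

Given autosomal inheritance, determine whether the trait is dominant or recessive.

dominant

II-3 and II-2 are both affected yet have an unaffected child III-1. Under a recessive model two affected parents are homozygous and every child would be affected, so the trait cannot be recessive.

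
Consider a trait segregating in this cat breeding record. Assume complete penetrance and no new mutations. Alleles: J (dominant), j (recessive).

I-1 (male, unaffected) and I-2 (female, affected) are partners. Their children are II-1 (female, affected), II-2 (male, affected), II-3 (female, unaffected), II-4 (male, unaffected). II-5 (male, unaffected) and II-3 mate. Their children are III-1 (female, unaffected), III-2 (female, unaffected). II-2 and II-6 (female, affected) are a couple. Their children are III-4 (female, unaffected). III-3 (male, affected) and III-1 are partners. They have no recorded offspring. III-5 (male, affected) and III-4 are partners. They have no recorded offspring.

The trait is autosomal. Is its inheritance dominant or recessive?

II-2 and II-6 are both affected yet have an unaffected child III-4. Under a recessive model two affected parents are homozygous and every child would be affected, so the trait cannot be recessive.

dominant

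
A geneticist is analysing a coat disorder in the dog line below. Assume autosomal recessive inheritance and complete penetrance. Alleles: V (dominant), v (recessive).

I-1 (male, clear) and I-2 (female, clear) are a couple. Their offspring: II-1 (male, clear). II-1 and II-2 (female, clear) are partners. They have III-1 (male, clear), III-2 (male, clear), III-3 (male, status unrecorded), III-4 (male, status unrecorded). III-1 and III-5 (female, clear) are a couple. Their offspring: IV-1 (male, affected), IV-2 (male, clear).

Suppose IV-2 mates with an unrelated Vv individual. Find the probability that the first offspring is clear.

5/6

III-1 is clear so carries V and passed v to IV-1 (vv), so III-1 is Vv.
III-5 is clear so carries V and passed v to IV-1 (vv), so III-5 is Vv.
IV-2 is a clear offspring of III-1 (Vv) × III-5 (Vv), whose cross gives 1/4 VV : 1/2 Vv : 1/4 vv; conditioning on being clear, IV-2 is VV with probability 1/3, Vv with probability 2/3.
Summing over parental genotype combinations, P(offspring is clear) = 1/3·1 + 2/3·3/4 = 5/6.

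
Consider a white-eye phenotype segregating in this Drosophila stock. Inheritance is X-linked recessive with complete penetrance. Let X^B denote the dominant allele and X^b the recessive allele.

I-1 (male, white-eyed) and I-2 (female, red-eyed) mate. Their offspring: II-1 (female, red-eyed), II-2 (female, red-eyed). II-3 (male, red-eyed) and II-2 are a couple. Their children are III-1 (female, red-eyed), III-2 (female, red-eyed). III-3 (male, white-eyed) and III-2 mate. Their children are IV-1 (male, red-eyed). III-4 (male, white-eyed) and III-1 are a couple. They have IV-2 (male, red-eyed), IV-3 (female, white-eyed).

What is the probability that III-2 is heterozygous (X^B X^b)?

II-3 is red-eyed, so II-3 is X^B Y.
II-2 is red-eyed so carries B and received b from I-1 (X^b Y), so II-2 is X^B X^b.
Their cross gives offspring ratios 1/2 X^B X^B : 1/2 X^B X^b. Conditioning on III-2 being red-eyed, P(X^B X^b) = 1/2 / 1 = 1/2 before taking III-2's own offspring into account.
III-3 is white-eyed, so III-3 is X^b Y.
Now use III-2's offspring. Probability of each recorded status — red-eyed son IV-1: 1/2 if III-2 is X^B X^b, 1 if X^B X^B.
Bayes: P(X^B X^b) = 1/2·1/2 / (1/2·1/2 + 1/2·1) = 1/3.

1/3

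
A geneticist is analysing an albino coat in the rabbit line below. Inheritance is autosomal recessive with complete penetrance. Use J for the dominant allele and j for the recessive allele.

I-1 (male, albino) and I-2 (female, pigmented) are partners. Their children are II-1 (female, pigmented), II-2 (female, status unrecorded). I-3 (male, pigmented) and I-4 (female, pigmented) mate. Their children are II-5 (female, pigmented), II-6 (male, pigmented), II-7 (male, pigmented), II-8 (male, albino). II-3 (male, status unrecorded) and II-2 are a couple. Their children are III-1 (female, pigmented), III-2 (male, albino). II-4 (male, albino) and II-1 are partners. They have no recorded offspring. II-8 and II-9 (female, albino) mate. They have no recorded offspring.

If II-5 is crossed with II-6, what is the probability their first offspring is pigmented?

8/9

I-3 is pigmented so carries J and passed j to II-8 (jj), so I-3 is Jj.
I-4 is pigmented so carries J and passed j to II-8 (jj), so I-4 is Jj.
II-5 is a pigmented offspring of I-3 (Jj) × I-4 (Jj), whose cross gives 1/4 JJ : 1/2 Jj : 1/4 jj; conditioning on being pigmented, II-5 is JJ with probability 1/3, Jj with probability 2/3.
II-6 is a pigmented offspring of I-3 (Jj) × I-4 (Jj), whose cross gives 1/4 JJ : 1/2 Jj : 1/4 jj; conditioning on being pigmented, II-6 is JJ with probability 1/3, Jj with probability 2/3.
Summing over parental genotype combinations, P(offspring is pigmented) = 1/9·1 + 2/9·1 + 2/9·1 + 4/9·3/4 = 8/9.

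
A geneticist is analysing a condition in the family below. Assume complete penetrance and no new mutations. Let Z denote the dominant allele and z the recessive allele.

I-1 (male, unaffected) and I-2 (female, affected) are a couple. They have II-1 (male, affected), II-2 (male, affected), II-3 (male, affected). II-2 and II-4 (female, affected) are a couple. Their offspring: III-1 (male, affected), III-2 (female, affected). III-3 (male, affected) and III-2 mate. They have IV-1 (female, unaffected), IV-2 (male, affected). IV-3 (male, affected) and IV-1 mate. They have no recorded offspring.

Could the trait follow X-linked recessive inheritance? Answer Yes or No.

Under X-linked recessive, IV-1 (unaffected, female) cannot arise from III-3 (affected) × III-2 (affected).

No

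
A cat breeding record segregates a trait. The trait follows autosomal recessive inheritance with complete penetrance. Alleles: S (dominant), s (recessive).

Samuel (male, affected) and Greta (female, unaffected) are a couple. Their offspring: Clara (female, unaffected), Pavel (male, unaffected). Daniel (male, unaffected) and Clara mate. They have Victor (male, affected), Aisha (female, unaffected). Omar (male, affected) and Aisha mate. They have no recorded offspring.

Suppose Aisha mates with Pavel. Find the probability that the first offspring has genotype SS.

1/3

Daniel is unaffected so carries S and passed s to Victor (ss), so Daniel is Ss.
Clara is unaffected so carries S and received s from Samuel (ss), so Clara is Ss.
Aisha is an unaffected offspring of Daniel (Ss) × Clara (Ss), whose cross gives 1/4 SS : 1/2 Ss : 1/4 ss; conditioning on being unaffected, Aisha is SS with probability 1/3, Ss with probability 2/3.
Pavel is unaffected so carries S and received s from Samuel (ss), so Pavel is Ss.
Summing over parental genotype combinations, P(offspring has genotype SS) = 1/3·1/2 + 2/3·1/4 = 1/3.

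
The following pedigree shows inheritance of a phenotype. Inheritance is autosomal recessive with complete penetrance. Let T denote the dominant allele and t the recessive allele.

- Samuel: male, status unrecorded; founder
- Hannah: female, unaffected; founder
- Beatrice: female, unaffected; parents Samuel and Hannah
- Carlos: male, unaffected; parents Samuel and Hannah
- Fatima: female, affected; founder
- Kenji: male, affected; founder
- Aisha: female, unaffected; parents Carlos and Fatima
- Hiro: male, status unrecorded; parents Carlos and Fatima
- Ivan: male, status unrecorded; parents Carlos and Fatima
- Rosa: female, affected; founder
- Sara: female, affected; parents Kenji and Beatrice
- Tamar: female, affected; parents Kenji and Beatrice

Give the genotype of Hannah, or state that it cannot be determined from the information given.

cannot be determined

Hannah's phenotype allows TT or Tt, and no parent or child forces a single allele at both positions; consistent genotype assignments exist with Hannah as TT or Tt.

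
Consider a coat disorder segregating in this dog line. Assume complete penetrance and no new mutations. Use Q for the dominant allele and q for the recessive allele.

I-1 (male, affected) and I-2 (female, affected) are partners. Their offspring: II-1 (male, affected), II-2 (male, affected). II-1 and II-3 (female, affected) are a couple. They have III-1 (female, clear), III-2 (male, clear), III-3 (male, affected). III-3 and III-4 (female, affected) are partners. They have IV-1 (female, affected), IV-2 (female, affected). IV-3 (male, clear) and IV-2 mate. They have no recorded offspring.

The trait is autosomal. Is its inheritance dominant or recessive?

dominant

II-1 and II-3 are both affected yet have a clear child III-1. Under a recessive model two affected parents are homozygous and every child would be affected, so the trait cannot be recessive.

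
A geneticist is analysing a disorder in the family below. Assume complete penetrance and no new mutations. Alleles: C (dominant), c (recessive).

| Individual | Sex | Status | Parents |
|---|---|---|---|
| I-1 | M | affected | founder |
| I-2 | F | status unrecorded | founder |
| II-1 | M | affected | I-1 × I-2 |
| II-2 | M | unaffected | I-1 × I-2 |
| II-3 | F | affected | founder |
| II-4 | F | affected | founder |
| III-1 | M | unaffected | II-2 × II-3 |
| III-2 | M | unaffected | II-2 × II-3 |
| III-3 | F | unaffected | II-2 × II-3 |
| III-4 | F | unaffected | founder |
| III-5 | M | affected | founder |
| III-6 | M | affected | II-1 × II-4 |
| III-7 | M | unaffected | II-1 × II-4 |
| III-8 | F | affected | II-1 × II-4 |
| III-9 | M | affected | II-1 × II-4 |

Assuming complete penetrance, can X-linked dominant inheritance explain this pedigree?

A consistent assignment under X-linked dominant exists: I-1 X^C Y, I-2 X^C X^c, II-1 X^C Y, II-2 X^c Y, II-3 X^C X^c, II-4 X^C X^c, III-1 X^c Y, III-2 X^c Y, III-3 X^c X^c, III-4 X^c X^c, III-5 X^C Y, III-6 X^C Y, III-7 X^c Y, III-8 X^C X^C, III-9 X^C Y.
In this assignment every recorded phenotype matches its genotype and every non-founder's genotype is obtainable from its parents' genotypes, so the pedigree is consistent.

Yes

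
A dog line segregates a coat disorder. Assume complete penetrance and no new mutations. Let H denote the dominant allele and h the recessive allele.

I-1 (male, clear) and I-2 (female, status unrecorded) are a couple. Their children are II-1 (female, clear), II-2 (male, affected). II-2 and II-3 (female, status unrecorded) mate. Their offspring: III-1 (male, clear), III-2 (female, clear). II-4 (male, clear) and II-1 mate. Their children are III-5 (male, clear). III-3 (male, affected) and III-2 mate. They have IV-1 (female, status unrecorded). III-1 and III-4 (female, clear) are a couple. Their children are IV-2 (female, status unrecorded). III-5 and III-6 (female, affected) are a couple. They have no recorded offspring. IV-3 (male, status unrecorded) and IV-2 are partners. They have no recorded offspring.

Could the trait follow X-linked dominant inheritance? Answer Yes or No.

No

Under X-linked dominant, III-2 (clear, female) cannot arise from II-2 (affected) × II-3 (unrecorded).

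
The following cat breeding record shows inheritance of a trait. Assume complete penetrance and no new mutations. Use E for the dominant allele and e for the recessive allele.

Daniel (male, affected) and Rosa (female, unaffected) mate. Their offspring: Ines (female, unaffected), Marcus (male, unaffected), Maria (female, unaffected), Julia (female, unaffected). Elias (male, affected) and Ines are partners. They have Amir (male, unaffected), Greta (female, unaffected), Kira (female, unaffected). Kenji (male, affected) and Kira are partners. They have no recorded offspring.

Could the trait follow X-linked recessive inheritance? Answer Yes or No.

Yes

A consistent assignment under X-linked recessive exists: Daniel X^e Y, Rosa X^E X^E, Ines X^E X^e, Marcus X^E Y, Maria X^E X^e, Julia X^E X^e, Elias X^e Y, Amir X^E Y, Greta X^E X^e, Kira X^E X^e, Kenji X^e Y.
In this assignment every recorded phenotype matches its genotype and every non-founder's genotype is obtainable from its parents' genotypes, so the pedigree is consistent.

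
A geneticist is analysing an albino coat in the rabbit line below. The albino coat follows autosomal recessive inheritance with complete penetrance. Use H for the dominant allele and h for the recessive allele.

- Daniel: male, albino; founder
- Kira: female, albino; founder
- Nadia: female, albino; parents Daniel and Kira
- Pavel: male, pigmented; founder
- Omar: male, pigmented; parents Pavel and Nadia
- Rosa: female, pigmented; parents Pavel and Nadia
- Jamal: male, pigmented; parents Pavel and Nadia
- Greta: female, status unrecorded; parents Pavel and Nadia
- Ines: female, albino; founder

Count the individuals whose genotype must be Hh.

Obligate heterozygotes: Omar is pigmented so carries H and received h from Nadia (hh), so Omar is Hh; Rosa is pigmented so carries H and received h from Nadia (hh), so Rosa is Hh; Jamal is pigmented so carries H and received h from Nadia (hh), so Jamal is Hh.
Every other individual is either homozygous by phenotype or has at least one consistent homozygous assignment, so the count is 3.

3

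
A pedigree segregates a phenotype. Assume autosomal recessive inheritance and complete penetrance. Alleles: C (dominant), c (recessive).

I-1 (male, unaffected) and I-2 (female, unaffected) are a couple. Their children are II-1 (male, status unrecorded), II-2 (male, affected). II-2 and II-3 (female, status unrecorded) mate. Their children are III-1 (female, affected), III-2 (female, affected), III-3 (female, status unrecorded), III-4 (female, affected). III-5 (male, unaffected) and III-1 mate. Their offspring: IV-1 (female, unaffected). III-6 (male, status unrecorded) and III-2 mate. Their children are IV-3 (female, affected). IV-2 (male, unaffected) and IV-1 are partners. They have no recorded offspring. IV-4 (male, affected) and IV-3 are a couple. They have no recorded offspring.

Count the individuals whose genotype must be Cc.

Obligate heterozygotes: I-1 is unaffected so carries C and passed c to II-2 (cc), so I-1 is Cc; I-2 is unaffected so carries C and passed c to II-2 (cc), so I-2 is Cc; IV-1 is unaffected so carries C and received c from III-1 (cc), so IV-1 is Cc.
Every other individual is either homozygous by phenotype or has at least one consistent homozygous assignment, so the count is 3.

3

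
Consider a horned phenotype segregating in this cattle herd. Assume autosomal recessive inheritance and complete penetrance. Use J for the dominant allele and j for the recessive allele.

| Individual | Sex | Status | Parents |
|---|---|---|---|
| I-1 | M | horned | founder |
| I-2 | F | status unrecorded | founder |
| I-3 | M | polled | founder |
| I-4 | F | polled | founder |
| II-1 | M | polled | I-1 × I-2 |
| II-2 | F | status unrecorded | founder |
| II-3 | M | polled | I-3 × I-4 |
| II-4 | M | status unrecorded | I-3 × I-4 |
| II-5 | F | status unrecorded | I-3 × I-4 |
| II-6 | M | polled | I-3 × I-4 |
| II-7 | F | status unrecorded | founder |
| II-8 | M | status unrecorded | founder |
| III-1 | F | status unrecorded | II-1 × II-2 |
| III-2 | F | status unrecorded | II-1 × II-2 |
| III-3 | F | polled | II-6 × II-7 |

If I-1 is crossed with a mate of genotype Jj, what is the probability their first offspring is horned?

1/2

I-1 is horned, so I-1 is jj.
The cross gives 1/2 Jj : 1/2 jj, so P(offspring is horned) = 1/2.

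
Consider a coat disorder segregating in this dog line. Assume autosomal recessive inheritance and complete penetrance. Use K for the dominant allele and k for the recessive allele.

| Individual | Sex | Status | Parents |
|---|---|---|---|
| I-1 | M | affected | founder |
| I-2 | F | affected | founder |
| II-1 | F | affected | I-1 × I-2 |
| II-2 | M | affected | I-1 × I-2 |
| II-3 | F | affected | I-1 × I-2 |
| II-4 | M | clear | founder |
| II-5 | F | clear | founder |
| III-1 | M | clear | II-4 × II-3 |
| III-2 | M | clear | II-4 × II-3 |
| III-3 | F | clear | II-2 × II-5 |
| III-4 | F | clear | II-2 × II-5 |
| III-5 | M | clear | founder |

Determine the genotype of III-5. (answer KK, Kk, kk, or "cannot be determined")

cannot be determined

III-5's phenotype allows KK or Kk, and no parent or child forces a single allele at both positions; consistent genotype assignments exist with III-5 as KK or Kk.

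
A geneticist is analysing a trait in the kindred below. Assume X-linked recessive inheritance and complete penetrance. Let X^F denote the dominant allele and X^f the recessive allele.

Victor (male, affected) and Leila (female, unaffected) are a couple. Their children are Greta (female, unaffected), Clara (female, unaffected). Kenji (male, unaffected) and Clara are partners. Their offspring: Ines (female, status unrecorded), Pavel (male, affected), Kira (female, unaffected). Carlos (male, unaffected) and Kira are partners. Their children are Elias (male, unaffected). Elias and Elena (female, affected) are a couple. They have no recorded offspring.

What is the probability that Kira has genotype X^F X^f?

Kenji is unaffected, so Kenji is X^F Y.
Clara is unaffected so carries F and received f from Victor (X^f Y), so Clara is X^F X^f.
Their cross gives offspring ratios 1/2 X^F X^F : 1/2 X^F X^f. Conditioning on Kira being unaffected, P(X^F X^f) = 1/2 / 1 = 1/2 before taking Kira's own offspring into account.
Carlos is unaffected, so Carlos is X^F Y.
Now use Kira's offspring. Probability of each recorded status — unaffected son Elias: 1/2 if Kira is X^F X^f, 1 if X^F X^F.
Bayes: P(X^F X^f) = 1/2·1/2 / (1/2·1/2 + 1/2·1) = 1/3.

1/3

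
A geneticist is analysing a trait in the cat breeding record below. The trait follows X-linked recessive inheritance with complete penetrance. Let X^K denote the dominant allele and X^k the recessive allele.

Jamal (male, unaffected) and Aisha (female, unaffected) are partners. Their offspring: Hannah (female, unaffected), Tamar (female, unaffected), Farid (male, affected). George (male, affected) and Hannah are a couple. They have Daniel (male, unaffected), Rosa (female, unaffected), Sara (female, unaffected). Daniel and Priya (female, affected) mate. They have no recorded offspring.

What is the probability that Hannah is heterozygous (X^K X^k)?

Jamal is unaffected, so Jamal is X^K Y.
Aisha is unaffected so carries K and passed k to Farid (X^k Y), so Aisha is X^K X^k.
Their cross gives offspring ratios 1/2 X^K X^K : 1/2 X^K X^k. Conditioning on Hannah being unaffected, P(X^K X^k) = 1/2 / 1 = 1/2 before taking Hannah's own offspring into account.
George is affected, so George is X^k Y.
Now use Hannah's offspring. Probability of each recorded status — unaffected son Daniel: 1/2 if Hannah is X^K X^k, 1 if X^K X^K; unaffected daughter Rosa: 1/2 if Hannah is X^K X^k, 1 if X^K X^K; unaffected daughter Sara: 1/2 if Hannah is X^K X^k, 1 if X^K X^K.
Bayes: P(X^K X^k) = 1/2·1/8 / (1/2·1/8 + 1/2·1) = 1/9.

1/9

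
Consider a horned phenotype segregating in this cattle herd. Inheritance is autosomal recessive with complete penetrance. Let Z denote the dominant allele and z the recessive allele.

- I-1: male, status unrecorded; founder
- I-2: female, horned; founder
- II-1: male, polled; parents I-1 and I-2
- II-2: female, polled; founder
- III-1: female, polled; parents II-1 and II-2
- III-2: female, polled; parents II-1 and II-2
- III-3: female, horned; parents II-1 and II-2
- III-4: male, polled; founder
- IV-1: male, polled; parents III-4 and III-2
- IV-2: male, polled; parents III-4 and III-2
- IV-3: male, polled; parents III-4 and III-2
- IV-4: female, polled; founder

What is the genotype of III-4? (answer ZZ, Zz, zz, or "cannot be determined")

III-4's phenotype allows ZZ or Zz, and no parent or child forces a single allele at both positions; consistent genotype assignments exist with III-4 as ZZ or Zz.

cannot be determined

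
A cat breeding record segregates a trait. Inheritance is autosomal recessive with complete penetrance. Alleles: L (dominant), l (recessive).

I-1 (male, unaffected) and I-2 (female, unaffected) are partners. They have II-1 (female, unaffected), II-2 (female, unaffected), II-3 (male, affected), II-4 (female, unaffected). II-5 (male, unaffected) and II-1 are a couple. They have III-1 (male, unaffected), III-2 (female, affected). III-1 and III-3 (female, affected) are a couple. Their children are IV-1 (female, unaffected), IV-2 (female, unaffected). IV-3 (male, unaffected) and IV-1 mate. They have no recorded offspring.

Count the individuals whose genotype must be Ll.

Obligate heterozygotes: I-1 is unaffected so carries L and passed l to II-3 (ll), so I-1 is Ll; I-2 is unaffected so carries L and passed l to II-3 (ll), so I-2 is Ll; II-1 is unaffected so carries L and passed l to III-2 (ll), so II-1 is Ll; II-5 is unaffected so carries L and passed l to III-2 (ll), so II-5 is Ll; IV-1 is unaffected so carries L and received l from III-3 (ll), so IV-1 is Ll; IV-2 is unaffected so carries L and received l from III-3 (ll), so IV-2 is Ll.
Every other individual is either homozygous by phenotype or has at least one consistent homozygous assignment, so the count is 6.

6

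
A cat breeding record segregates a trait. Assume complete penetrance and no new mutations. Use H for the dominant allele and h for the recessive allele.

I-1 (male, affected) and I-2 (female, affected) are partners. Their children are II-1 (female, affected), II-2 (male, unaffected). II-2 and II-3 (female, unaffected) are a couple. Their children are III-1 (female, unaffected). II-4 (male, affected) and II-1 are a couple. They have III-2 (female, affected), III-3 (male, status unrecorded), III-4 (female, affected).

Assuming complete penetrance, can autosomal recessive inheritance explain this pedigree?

Under autosomal recessive, II-2 (unaffected, male) cannot arise from I-1 (affected) × I-2 (affected).

No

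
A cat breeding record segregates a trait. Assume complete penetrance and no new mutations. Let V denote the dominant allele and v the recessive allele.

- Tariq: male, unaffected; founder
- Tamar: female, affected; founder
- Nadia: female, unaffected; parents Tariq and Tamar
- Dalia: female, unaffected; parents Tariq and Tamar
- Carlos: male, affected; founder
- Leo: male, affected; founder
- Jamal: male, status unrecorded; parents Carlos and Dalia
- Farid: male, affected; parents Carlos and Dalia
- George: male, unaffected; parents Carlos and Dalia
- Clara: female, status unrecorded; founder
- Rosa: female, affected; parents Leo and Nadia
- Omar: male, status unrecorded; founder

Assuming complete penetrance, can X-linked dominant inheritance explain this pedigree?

No

Under X-linked dominant, Farid (affected, male) cannot arise from Carlos (affected) × Dalia (unaffected).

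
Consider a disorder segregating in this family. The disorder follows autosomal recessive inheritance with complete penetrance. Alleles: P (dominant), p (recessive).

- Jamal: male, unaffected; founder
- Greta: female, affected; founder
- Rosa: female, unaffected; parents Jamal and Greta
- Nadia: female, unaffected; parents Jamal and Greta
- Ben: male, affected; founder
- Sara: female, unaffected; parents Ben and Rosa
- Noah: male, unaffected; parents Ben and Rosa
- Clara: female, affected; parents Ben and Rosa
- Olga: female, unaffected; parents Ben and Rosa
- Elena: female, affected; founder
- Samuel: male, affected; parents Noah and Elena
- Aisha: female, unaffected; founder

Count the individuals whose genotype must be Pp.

Obligate heterozygotes: Rosa is unaffected so carries P and received p from Greta (pp), so Rosa is Pp; Nadia is unaffected so carries P and received p from Greta (pp), so Nadia is Pp; Sara is unaffected so carries P and received p from Ben (pp), so Sara is Pp; Noah is unaffected so carries P and received p from Ben (pp), so Noah is Pp; Olga is unaffected so carries P and received p from Ben (pp), so Olga is Pp.
Every other individual is either homozygous by phenotype or has at least one consistent homozygous assignment, so the count is 5.

5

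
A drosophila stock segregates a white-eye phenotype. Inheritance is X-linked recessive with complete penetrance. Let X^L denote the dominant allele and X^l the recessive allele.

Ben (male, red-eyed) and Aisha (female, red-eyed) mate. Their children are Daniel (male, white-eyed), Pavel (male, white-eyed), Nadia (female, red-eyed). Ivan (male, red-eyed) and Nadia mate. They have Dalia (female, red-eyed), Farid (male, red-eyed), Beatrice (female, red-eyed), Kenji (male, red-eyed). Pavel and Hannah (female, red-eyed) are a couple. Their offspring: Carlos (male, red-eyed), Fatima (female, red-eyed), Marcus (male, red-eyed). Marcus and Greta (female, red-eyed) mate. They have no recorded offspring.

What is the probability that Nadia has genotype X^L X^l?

Ben is red-eyed, so Ben is X^L Y.
Aisha is red-eyed so carries L and passed l to Daniel (X^l Y), so Aisha is X^L X^l.
Their cross gives offspring ratios 1/2 X^L X^L : 1/2 X^L X^l. Conditioning on Nadia being red-eyed, P(X^L X^l) = 1/2 / 1 = 1/2 before taking Nadia's own offspring into account.
Ivan is red-eyed, so Ivan is X^L Y.
Now use Nadia's offspring. Probability of each recorded status — red-eyed son Farid: 1/2 if Nadia is X^L X^l, 1 if X^L X^L; red-eyed son Kenji: 1/2 if Nadia is X^L X^l, 1 if X^L X^L. (Dalia, Beatrice: equally likely either way, so uninformative.)
Bayes: P(X^L X^l) = 1/2·1/4 / (1/2·1/4 + 1/2·1) = 1/5.

1/5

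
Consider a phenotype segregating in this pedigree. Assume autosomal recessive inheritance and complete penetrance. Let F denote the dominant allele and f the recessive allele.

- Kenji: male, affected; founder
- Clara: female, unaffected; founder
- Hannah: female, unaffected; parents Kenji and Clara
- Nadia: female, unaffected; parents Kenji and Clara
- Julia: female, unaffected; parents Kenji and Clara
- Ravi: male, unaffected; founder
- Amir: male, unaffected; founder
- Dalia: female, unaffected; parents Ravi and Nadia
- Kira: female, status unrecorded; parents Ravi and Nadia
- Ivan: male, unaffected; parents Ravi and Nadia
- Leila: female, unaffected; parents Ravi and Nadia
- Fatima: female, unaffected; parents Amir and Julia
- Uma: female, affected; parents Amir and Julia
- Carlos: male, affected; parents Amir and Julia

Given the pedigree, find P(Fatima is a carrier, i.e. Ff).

Amir is unaffected so carries F and passed f to Uma (ff), so Amir is Ff.
Julia is unaffected so carries F and received f from Kenji (ff), so Julia is Ff.
Their cross gives offspring ratios 1/4 FF : 1/2 Ff : 1/4 ff. Conditioning on Fatima being unaffected, P(Ff) = 1/2 / 3/4 = 2/3.

2/3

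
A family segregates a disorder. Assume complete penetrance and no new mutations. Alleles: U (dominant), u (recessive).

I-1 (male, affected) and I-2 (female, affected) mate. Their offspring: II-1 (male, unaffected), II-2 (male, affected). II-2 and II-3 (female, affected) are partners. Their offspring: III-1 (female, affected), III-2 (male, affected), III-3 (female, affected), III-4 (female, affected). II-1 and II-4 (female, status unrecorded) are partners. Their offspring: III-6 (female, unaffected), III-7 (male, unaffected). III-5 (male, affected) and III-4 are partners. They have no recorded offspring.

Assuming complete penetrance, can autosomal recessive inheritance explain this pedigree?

No

Under autosomal recessive, II-1 (unaffected, male) cannot arise from I-1 (affected) × I-2 (affected).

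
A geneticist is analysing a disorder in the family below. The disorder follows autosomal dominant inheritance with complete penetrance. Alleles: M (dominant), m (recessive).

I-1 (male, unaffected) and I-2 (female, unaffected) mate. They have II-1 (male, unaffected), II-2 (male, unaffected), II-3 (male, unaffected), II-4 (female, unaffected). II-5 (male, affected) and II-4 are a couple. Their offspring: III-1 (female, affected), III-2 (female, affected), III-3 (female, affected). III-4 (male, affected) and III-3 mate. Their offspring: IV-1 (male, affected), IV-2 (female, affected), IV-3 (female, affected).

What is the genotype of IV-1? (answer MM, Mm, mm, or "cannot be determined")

cannot be determined

IV-1's phenotype allows MM or Mm, and no parent or child forces a single allele at both positions; consistent genotype assignments exist with IV-1 as MM or Mm.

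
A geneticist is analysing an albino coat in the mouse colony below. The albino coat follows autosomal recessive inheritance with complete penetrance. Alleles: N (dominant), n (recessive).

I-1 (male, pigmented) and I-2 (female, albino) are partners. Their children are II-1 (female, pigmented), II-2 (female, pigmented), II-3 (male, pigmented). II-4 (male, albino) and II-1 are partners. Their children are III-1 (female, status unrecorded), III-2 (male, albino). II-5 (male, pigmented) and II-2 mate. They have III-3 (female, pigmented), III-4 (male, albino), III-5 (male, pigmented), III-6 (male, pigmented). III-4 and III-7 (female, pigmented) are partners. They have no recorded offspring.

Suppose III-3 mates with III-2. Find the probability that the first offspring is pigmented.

II-5 is pigmented so carries N and passed n to III-4 (nn), so II-5 is Nn.
II-2 is pigmented so carries N and received n from I-2 (nn), so II-2 is Nn.
III-3 is a pigmented offspring of II-5 (Nn) × II-2 (Nn), whose cross gives 1/4 NN : 1/2 Nn : 1/4 nn; conditioning on being pigmented, III-3 is NN with probability 1/3, Nn with probability 2/3.
III-2 is albino, so III-2 is nn.
Summing over parental genotype combinations, P(offspring is pigmented) = 1/3·1 + 2/3·1/2 = 2/3.

2/3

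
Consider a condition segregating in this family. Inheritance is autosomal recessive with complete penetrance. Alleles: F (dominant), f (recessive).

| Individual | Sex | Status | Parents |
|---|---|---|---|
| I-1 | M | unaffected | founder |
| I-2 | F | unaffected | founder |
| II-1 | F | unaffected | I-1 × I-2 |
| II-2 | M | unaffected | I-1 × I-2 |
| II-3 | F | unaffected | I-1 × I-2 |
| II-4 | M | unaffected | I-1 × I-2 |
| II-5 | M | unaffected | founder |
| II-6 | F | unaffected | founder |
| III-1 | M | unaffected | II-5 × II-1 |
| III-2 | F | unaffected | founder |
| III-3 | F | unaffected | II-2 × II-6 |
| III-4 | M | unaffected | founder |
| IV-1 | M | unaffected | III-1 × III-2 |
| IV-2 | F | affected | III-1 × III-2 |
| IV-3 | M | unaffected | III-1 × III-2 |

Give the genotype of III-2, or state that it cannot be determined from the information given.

From phenotype alone, III-2 is FF or Ff.
III-2 is unaffected so carries F and passed f to IV-2 (ff), so III-2 is Ff.

Ff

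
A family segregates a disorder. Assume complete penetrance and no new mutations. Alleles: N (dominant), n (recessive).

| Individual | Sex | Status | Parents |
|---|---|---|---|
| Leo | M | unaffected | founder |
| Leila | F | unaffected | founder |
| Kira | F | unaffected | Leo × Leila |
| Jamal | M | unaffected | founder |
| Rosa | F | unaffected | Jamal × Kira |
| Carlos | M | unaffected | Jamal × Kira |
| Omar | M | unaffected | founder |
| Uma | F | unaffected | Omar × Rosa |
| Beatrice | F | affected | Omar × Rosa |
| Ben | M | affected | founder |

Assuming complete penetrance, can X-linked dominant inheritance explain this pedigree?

No

Under X-linked dominant, Beatrice (affected, female) cannot arise from Omar (unaffected) × Rosa (unaffected).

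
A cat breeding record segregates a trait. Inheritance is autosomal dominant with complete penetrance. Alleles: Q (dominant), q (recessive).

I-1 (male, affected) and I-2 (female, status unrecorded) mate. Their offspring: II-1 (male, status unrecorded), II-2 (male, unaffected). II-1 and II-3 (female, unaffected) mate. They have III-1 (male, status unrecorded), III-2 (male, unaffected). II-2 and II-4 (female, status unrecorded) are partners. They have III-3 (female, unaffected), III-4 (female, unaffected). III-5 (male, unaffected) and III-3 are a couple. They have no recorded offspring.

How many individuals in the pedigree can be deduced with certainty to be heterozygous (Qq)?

Obligate heterozygotes: I-1 is affected so carries Q and passed q to II-2 (qq), so I-1 is Qq.
Every other individual is either homozygous by phenotype or has at least one consistent homozygous assignment, so the count is 1.

1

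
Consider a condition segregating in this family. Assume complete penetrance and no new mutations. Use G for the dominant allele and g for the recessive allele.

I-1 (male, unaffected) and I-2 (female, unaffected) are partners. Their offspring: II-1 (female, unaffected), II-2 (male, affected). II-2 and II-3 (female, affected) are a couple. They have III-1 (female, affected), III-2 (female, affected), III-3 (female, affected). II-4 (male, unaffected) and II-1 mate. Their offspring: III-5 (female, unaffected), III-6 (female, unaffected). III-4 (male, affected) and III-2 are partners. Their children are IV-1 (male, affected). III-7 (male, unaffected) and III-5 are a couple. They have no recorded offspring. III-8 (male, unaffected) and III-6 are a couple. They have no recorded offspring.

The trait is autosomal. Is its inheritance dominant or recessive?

recessive

I-1 and I-2 are both unaffected yet have an affected child II-2. Under dominance, an affected child requires at least one affected parent, so the trait cannot be dominant.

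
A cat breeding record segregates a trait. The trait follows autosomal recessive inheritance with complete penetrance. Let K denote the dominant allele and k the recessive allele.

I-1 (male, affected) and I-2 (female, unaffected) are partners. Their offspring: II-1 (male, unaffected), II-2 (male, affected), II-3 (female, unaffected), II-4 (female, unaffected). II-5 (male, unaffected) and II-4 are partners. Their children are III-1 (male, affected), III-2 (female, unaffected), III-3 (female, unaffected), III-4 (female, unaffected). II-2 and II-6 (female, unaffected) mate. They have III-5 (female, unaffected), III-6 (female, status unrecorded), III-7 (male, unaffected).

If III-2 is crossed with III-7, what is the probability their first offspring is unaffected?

II-5 is unaffected so carries K and passed k to III-1 (kk), so II-5 is Kk.
II-4 is unaffected so carries K and received k from I-1 (kk), so II-4 is Kk.
III-2 is an unaffected offspring of II-5 (Kk) × II-4 (Kk), whose cross gives 1/4 KK : 1/2 Kk : 1/4 kk; conditioning on being unaffected, III-2 is KK with probability 1/3, Kk with probability 2/3.
III-7 is unaffected so carries K and received k from II-2 (kk), so III-7 is Kk.
Summing over parental genotype combinations, P(offspring is unaffected) = 1/3·1 + 2/3·3/4 = 5/6.

5/6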